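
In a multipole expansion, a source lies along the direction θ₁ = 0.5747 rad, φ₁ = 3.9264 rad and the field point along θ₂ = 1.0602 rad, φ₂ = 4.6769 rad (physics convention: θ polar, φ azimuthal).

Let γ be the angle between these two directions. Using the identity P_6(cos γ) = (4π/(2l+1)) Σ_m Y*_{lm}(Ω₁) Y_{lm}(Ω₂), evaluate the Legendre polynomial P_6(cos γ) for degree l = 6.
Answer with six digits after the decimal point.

Expand P_6 via completeness: Σ_{m} conj(Y_{6,m}) at Ω₁ times Y_{6,m} at Ω₂ —
  m=-6: Y*=-0.000044-0.012463i  Y=-0.208235-0.045023i  product -0.000552+0.002597i
  m=-5: Y*=+0.047277+0.046999i  Y=-0.072970+0.406903i  product -0.022574+0.015808i
  m=-4: Y*=-0.210256+0.000497i  Y=+0.332957+0.047585i  product -0.070030-0.009840i
  m=-3: Y*=+0.294418-0.295464i  Y=-0.008378+0.078390i  product +0.020695+0.025555i
  m=-2: Y*=+0.000534+0.452129i  Y=+0.350311+0.024906i  product -0.011074+0.158399i
  m=-1: Y*=-0.032431-0.032393i  Y=+0.001761-0.049594i  product -0.001664+0.001551i
  m=+0: Y*=-0.419390-0.000000i  Y=+0.334153+0.000000i  product -0.140140-0.000000i
  m=+1: Y*=+0.032431-0.032393i  Y=-0.001761-0.049594i  product -0.001664-0.001551i
  m=+2: Y*=+0.000534-0.452129i  Y=+0.350311-0.024906i  product -0.011074-0.158399i
  m=+3: Y*=-0.294418-0.295464i  Y=+0.008378+0.078390i  product +0.020695-0.025555i
  m=+4: Y*=-0.210256-0.000497i  Y=+0.332957-0.047585i  product -0.070030+0.009840i
  m=+5: Y*=-0.047277+0.046999i  Y=+0.072970+0.406903i  product -0.022574-0.015808i
  m=+6: Y*=-0.000044+0.012463i  Y=-0.208235+0.045023i  product -0.000552-0.002597i
Total Σ_m = -0.310537-0.000000i. Multiply by 0.966644: -0.300178-0.000000i. P_6(cos γ) = -0.300178

-0.300178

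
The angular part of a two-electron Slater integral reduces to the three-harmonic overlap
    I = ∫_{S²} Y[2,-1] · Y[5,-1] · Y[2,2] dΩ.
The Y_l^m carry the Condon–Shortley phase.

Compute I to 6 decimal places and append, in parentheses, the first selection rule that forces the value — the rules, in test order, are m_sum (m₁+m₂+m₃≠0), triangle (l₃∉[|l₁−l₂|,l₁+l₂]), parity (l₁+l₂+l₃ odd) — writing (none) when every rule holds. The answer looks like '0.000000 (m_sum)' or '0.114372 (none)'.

l₃=2 ∉ [3,7] — triangle fails ⇒ I = 0

0.000000 (triangle)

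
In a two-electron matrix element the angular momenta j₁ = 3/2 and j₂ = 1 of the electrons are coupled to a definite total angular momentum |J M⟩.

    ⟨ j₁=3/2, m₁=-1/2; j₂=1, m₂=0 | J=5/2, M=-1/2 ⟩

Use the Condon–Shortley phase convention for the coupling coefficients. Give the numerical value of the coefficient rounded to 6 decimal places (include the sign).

triangle: 0!·3!·2!/6! = 12/720
(j±m)!: 1!·2!·1!·1!·2!·3! = 24
prefactor² = (2J+1)·Δ·N² = 12/5
  k=0: +1/(0!·0!·2!·1!·1!·1!) = 1/2
Σ = 1/2  ⇒  CG² = 12/5·(1/2)² = 3/5
CG = +√(3/5) = +0.774597

+√(3/5) ≈ +0.774597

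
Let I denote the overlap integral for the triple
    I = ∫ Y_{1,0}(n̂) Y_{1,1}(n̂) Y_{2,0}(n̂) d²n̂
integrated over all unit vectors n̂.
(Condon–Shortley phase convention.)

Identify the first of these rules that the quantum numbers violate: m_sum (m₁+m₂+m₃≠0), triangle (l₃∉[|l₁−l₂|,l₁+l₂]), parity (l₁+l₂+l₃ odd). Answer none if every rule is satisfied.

Σmᵢ = 1  ✗
l₃∈[|l₁−l₂|,l₁+l₂]=[0,2], have l₃=2
Σlᵢ = 4 ⇒ even

m_sum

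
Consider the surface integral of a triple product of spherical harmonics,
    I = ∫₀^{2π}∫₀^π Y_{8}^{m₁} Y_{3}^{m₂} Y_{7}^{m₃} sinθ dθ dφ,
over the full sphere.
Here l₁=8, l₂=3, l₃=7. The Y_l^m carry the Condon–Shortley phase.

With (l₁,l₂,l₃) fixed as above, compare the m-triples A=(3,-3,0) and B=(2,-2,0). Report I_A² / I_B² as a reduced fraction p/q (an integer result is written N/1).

99/25

l's match ⇒ only the (l;m) 3-j factors differ between A and B.
A: triangle coeff Δ(8,3,7) = 1/5290740; Σ_t [0,0]: t=0:+1/29030400 = 1/29030400; (3j)²=165/8398 [(8 3 7; 3 -3 0)], sign=-1
B: triangle coeff Δ(8,3,7) = 1/5290740; Σ_t [0,1]: t=0:+1/12441600 t=1:−1/7257600 = -1/17418240; (3j)²=125/25194 [(8 3 7; 2 -2 0)], sign=+1
I_A²/I_B² = (165/8398)/(125/25194) = 99/25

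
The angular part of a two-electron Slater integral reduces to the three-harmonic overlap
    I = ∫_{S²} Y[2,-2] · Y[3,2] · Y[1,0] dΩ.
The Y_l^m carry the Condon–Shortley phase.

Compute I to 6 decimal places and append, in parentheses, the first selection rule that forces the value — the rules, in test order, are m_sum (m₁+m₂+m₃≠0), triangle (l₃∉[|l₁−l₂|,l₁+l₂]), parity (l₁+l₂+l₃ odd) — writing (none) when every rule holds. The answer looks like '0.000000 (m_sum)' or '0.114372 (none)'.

0.184674 (none)

m-sum 0 ✓  L=6 even ✓  1≤1≤5 ✓
Π(2lᵢ+1) = 5×7×3 = 105
triangle coeff Δ(2,3,1) = 1/105
Σ_t [2,2]: t=2:+1/4 = 1/4
(3j)²=3/35 [(2 3 1; 0 0 0)], sign=-1
Σ_t [4,4]: t=4:+1/24 = 1/24
(3j)²=1/21 [(2 3 1; -2 2 0)], sign=-1
⇒ 4πI² = 3/7
I = (+1)√(3/7/(4π)) = 0.18467439
No selection rule forces the value: the integral is nonzero (none).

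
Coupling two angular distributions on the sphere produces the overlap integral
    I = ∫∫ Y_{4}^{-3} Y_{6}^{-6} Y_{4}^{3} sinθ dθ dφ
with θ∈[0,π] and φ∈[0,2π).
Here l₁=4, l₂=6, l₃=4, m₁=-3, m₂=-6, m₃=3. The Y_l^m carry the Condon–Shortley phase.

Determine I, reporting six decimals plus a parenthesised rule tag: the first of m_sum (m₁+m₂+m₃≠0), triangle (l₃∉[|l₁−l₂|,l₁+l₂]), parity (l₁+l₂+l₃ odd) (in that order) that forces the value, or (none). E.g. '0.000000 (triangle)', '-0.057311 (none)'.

0.000000 (m_sum)

m-sum = -3 − 6 + 3 = -6 ≠ 0 ⇒ I = 0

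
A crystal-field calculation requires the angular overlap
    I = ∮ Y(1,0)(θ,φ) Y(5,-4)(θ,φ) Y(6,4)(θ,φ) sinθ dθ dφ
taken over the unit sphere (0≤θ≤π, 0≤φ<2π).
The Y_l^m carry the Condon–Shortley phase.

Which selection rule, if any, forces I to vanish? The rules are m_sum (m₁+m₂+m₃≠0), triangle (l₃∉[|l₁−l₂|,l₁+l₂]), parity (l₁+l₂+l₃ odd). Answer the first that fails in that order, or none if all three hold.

none

m₁+m₂+m₃ = 0 − 4 + 4 = 0  ✓
triangle: |1−5|=4 ≤ l₃=6 ≤ 1+5=6  ✓
parity: l₁+l₂+l₃ = 12 is even  ✓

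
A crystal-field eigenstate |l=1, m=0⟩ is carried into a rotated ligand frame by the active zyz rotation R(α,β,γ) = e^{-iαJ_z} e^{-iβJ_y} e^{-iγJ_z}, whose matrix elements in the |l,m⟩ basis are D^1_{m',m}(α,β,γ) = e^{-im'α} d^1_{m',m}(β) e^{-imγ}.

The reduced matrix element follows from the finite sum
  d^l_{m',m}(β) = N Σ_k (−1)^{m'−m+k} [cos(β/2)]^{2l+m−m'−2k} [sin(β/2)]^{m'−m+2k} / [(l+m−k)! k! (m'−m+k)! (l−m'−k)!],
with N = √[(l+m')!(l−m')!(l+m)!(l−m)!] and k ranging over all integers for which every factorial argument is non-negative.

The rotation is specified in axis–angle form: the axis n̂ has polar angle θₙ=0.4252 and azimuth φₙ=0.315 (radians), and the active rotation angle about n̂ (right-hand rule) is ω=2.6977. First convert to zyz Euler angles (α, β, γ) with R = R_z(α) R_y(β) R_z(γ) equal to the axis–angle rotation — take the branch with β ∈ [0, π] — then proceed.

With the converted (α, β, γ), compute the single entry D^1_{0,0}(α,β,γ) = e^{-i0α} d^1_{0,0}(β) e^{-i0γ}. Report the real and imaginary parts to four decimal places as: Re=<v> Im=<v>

Axis–angle → zyz. n̂ = (sinθₙcosφₙ, sinθₙsinφₙ, cosθₙ) = (+0.392206, +0.127800, +0.910956), ω = 2.6977.
R = I cosω + sinω [n̂]ₓ + (1−cosω) n̂n̂ᵀ gives
  R = [-0.610343, -0.295827, +0.734825; +0.486608, -0.872004, +0.053122; +0.625055, +0.389994, +0.676173]
β = atan2(√(R₁₃²+R₂₃²), R₃₃) = 0.828240; α = atan2(R₂₃, R₁₃) mod 2π = 0.072166; γ = atan2(R₃₂, −R₃₁) mod 2π = 2.583759
D^1_{0,0}(0.0722,0.8282,2.5838) = e^{-i·0·0.0722}·d^1_{0,0}(0.8282)·e^{-i·0·2.5838}. Compute d first:
With c≡cos(β/2)=0.915471 and s≡sin(β/2)=0.402385, N=[1·1·1·1]^{1/2}=1.000000
k∈{0,1} keeps every argument non-negative
  k=0: (−1)^0·1.0000/(1)·0.9155^2·0.4024^0 = +0.838087
  k=1: (−1)^1·1.0000/(1)·0.9155^0·0.4024^2 = -0.161913
d^1_{0,0}(0.8282) = +0.838087 -0.161913 = +0.676173
Attach z-rotation phases: D = e^{-i(0)(0.0722)}·(+0.676173)·e^{-i(0)(2.5838)} = +0.676173+0.000000i

Re=0.6762 Im=0.0000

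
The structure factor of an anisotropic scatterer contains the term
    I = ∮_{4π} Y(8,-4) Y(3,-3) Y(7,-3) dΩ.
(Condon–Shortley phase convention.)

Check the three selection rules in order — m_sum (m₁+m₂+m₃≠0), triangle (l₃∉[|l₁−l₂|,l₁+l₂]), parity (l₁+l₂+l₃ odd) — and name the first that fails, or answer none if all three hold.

m_sum

m₁+m₂+m₃ = -4 − 3 − 3 = -10  ✗
triangle: |8−3|=5 ≤ l₃=7 ≤ 8+3=11
parity: l₁+l₂+l₃ = 18 is even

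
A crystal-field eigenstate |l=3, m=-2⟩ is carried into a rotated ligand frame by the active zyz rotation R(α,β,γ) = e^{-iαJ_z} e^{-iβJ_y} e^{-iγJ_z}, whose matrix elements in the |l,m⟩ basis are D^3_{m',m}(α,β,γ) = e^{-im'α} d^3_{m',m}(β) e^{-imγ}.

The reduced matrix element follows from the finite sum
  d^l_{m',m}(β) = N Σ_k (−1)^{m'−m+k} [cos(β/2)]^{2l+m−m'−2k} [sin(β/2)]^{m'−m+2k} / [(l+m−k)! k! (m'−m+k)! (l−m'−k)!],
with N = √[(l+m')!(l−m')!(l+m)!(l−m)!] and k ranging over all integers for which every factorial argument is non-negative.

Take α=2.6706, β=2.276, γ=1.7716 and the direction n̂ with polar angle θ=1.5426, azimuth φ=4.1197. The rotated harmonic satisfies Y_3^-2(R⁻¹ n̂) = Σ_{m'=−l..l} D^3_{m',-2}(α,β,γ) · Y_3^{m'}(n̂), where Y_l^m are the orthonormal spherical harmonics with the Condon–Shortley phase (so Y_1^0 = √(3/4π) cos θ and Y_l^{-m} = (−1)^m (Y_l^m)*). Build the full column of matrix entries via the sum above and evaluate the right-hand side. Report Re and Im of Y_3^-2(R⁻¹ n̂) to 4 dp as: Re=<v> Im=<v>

Re=0.0738 Im=0.0150

Need the full column D^3_{m',-2} for m'=−3..3 at α=2.6706, β=2.2760, γ=1.7716.
cos(β/2)=0.419411, sin(β/2)=0.907796
d^3_{-3,-2}: single k=1 term ⇒ +0.028858;  D = +0.015315-0.024459i
d^3_{-2,-2}: k∈[0..1] ⇒ +0.005443 -0.127499 = -0.122056;  D = +0.104665-0.062793i
d^3_{-1,-2}: k∈[0..1] ⇒ -0.037255 +0.349072 = +0.311817;  D = +0.311066-0.021618i
d^3_{0,-2}: k∈[0..1] ⇒ +0.139668 -0.654326 = -0.514658;  D = +0.473709+0.201179i
d^3_{1,-2}: k∈[0..1] ⇒ -0.349072 +0.817678 = +0.468606;  D = +0.301237+0.358954i
d^3_{2,-2}: k∈[0..1] ⇒ +0.597315 -0.559669 = +0.037646;  D = -0.008480-0.036679i
d^3_{3,-2}: single k=0 term ⇒ -0.633371;  D = +0.152884-0.614642i
Y_3^{m'}(θ=1.5426,φ=4.1197) and Σ D·Y over m':
  (+0.0153-0.0245i)·(+0.4078+0.0858i)  (+0.1047-0.0628i)·(-0.0108-0.0267i)  (+0.3111-0.0216i)·(+0.1797-0.2669i)  (+0.4737+0.2012i)·(-0.0315+0.0000i)  (+0.3012+0.3590i)·(-0.1797-0.2669i)  (-0.0085-0.0367i)·(-0.0108+0.0267i)  (+0.1529-0.6146i)·(-0.4078+0.0858i)
Y_3^-2(R⁻¹ n̂) = +0.073834+0.015003i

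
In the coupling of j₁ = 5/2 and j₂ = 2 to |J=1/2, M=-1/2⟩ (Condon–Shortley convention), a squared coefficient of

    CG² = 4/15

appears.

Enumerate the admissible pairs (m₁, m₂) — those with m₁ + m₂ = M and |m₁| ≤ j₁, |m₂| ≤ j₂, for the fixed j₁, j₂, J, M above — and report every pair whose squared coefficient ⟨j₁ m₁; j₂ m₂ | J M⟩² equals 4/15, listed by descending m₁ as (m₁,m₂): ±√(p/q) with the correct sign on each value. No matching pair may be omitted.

Admissible pairs with m₁+m₂ = M = -1/2: (-5/2,2), (-3/2,1), (-1/2,0), (1/2,-1), (3/2,-2)
  (m₁,m₂)=(3/2,-2): CG² = 1/15, CG = +√(1/15)
  (m₁,m₂)=(1/2,-1): CG² = 2/15, CG = −√(2/15)
  (m₁,m₂)=(-1/2,0): CG² = 1/5, CG = +√(1/5)
  (m₁,m₂)=(-3/2,1): CG² = 4/15, CG = −√(4/15)   ← matches the target
  (m₁,m₂)=(-5/2,2): CG² = 1/3, CG = +√(1/3)
Pairs with CG² = 4/15: (-3/2,1): −√(4/15)

(-3/2,1): −√(4/15)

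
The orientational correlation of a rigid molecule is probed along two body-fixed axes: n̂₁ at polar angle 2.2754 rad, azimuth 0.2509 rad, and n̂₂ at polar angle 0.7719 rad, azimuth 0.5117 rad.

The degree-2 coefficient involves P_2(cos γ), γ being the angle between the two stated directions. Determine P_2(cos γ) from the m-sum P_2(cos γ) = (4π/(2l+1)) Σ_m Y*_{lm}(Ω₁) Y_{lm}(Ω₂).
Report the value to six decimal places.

Expand P_2 via completeness: Σ_{m} conj(Y_{2,m}) at Ω₁ times Y_{2,m} at Ω₂ —
  [-2]  conj(Y_{2,-2})(Ω₁) = +0.196569+0.107846i ; Y_{2,-2}(Ω₂) = +0.097808-0.160465i ; Δ = +0.036532-0.020994i
  [-1]  conj(Y_{2,-1})(Ω₁) = -0.369305-0.094653i ; Y_{2,-1}(Ω₂) = +0.336675-0.189074i ; Δ = -0.142232+0.037959i
  [+0]  conj(Y_{2,0})(Ω₁) = +0.081582-0.000000i ; Y_{2,0}(Ω₂) = +0.170466+0.000000i ; Δ = +0.013907+0.000000i
  [+1]  conj(Y_{2,1})(Ω₁) = +0.369305-0.094653i ; Y_{2,1}(Ω₂) = -0.336675-0.189074i ; Δ = -0.142232-0.037959i
  [+2]  conj(Y_{2,2})(Ω₁) = +0.196569-0.107846i ; Y_{2,2}(Ω₂) = +0.097808+0.160465i ; Δ = +0.036532+0.020994i
Total Σ_m = -0.197495+0.000000i. Multiply by 2.513274: -0.496358+0.000000i. P_2(cos γ) = -0.496358

-0.496358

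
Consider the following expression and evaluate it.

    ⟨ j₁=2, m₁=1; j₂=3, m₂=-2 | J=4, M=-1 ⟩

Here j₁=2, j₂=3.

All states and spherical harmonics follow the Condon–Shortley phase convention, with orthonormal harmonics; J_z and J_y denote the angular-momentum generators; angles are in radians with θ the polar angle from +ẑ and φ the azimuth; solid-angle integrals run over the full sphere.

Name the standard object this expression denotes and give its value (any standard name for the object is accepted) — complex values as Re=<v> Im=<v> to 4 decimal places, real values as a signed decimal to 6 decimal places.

This is a Clebsch–Gordan (vector-coupling) coefficient.
j₁+j₂−J=1  J+j₁−j₂=3  J−j₁+j₂=5  j₁+j₂+J+1=10
(j₁±m₁, j₂±m₂, J±M) = (3,1,1,5,3,5)
P² = 6480/7
sum k=0..1:
  [0] +1/48 = 1/48
  [1] −1/720 = -1/720
S = 7/360
C² = P²·S² = 7/20 ; C = +0.591608

Clebsch–Gordan coefficient, +√(7/20) ≈ +0.591608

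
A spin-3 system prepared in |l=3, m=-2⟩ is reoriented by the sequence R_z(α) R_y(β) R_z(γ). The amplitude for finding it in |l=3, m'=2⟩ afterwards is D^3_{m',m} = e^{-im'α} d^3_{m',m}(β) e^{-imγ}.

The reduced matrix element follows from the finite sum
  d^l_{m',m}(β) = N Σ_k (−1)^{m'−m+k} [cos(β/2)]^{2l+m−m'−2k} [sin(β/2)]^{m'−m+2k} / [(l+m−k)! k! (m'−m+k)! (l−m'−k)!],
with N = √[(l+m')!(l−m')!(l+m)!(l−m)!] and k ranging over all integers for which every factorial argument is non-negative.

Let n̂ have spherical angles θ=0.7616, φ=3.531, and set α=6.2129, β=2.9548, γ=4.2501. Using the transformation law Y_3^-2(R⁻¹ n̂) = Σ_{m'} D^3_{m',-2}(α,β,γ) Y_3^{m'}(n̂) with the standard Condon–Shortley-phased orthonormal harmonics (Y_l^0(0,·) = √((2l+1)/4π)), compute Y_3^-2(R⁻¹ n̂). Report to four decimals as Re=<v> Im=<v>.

Re=0.2615 Im=0.0595

Need the full column D^3_{m',-2} for m'=−3..3 at α=6.2129, β=2.9548, γ=4.2501.
cos(β/2)=0.093261, sin(β/2)=0.995642
d^3_{-3,-2}: single k=1 term ⇒ +0.000017;  D = -0.000007+0.000016i
d^3_{-2,-2}: k∈[0..1] ⇒ +0.000001 -0.000375 = -0.000374;  D = +0.000181-0.000327i
d^3_{-1,-2}: k∈[0..1] ⇒ -0.000022 +0.005063 = +0.005041;  D = -0.002745+0.004228i
d^3_{0,-2}: k∈[0..1] ⇒ +0.000411 -0.046813 = -0.046403;  D = +0.027942-0.037046i
d^3_{1,-2}: k∈[0..1] ⇒ -0.005063 +0.288545 = +0.283482;  D = -0.186177+0.213775i
d^3_{2,-2}: k∈[0..1] ⇒ +0.042735 -0.974134 = -0.931399;  D = +0.659514-0.657682i
d^3_{3,-2}: single k=0 term ⇒ -0.223506;  D = +0.168955-0.146319i
Y_3^{m'}(θ=0.7616,φ=3.531) and Σ D·Y over m':
  (-0.0000+0.0000i)·(-0.0537+0.1261i)  (+0.0002-0.0003i)·(+0.2507-0.2474i)  (-0.0027+0.0042i)·(-0.3340+0.1371i)  (+0.0279-0.0370i)·(-0.1029+0.0000i)  (-0.1862+0.2138i)·(+0.3340+0.1371i)  (+0.6595-0.6577i)·(+0.2507+0.2474i)  (+0.1690-0.1463i)·(+0.0537+0.1261i)
Y_3^-2(R⁻¹ n̂) = +0.261527+0.059532i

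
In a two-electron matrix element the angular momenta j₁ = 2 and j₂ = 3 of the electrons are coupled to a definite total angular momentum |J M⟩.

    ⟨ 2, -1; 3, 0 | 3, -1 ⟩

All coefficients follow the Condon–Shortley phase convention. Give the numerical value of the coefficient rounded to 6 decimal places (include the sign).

triangle: 2!×2!×4!/9! = 96/362880
(j±m)!: 1!×3!×3!×3!×2!×4! = 10368
prefactor² = (2J+1)×Δ×N² = 96/5
  k=1: −1/(1!×1!×2!×2!×0!×2!) = -1/8
  k=2: +1/(2!×0!×1!×1!×1!×3!) = 1/12
Σ = -1/24  ⇒  CG² = 96/5×(-1/24)² = 1/30
CG = −√(1/30) = -0.182574

-0.182574  (= −√(1/30))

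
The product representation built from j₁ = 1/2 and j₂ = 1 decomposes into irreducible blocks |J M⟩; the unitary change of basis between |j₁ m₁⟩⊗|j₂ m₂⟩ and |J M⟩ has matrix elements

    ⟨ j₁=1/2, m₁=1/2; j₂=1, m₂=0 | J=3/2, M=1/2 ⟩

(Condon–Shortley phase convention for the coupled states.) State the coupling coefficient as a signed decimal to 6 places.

triangle: 0!×1!×2!/4! = 2/24
(j±m)!: 1!×0!×1!×1!×2!×1! = 2
prefactor² = (2J+1)×Δ×N² = 2/3
  k=0: +1/(0!×0!×0!×1!×1!×1!) = 1
Σ = 1  ⇒  CG² = 2/3×1² = 2/3
CG = +√(2/3) = +0.816497

+0.816497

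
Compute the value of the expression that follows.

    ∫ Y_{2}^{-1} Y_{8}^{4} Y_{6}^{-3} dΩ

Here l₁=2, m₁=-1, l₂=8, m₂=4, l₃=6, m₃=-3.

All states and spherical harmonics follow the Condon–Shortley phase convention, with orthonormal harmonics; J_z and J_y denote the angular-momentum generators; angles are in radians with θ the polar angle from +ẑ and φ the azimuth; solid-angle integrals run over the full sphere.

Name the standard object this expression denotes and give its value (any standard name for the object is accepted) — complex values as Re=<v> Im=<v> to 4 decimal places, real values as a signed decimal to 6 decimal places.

This is a Gaunt coefficient — the integral of a triple product of spherical harmonics over the sphere.
Rules hold: Σm=0, L=16 even, 6≤6≤10.
N = 5·17·13 = 1105
Δ = 4!·0!·12!/17! = 1/30940
Racah Σ t=2..2: t=2:+1/2073600 = 1/2073600
⇒ 3j(2 8 6; 0 0 0)² = 28/1105, sgn +1
Racah Σ t=3..3: t=3:−1/13063680 = -1/13063680
⇒ 3j(2 8 6; -1 4 -3)² = 44/1547, sgn +1
4πI² = N·(3j₀)²·(3jₘ)² = 176/221
I = +1·√(0.79638/4π) = 0.25174176

Gaunt coefficient, +0.251742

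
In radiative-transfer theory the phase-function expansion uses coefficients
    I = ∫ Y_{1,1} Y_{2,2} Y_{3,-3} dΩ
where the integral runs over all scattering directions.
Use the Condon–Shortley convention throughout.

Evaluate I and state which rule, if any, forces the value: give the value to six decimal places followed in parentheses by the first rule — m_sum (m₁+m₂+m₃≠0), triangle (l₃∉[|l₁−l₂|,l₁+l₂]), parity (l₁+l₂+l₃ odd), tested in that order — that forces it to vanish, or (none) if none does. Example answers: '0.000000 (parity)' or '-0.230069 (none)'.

-0.319865 (none)

Rules hold: Σm=0, L=6 even, 1≤3≤3.
N = 3·5·7 = 105
Δ = 0!·2!·4!/7! = 1/105
Racah Σ t=0..0: t=0:+1/4 = 1/4
⇒ 3j(1 2 3; 0 0 0)² = 3/35, sgn -1
Racah Σ t=0..0: t=0:+1/48 = 1/48
⇒ 3j(1 2 3; 1 2 -3)² = 1/7, sgn +1
4πI² = N·(3j₀)²·(3jₘ)² = 9/7
I = -1·√(1.28571/4π) = -0.31986543
No selection rule forces the value: the integral is nonzero (none).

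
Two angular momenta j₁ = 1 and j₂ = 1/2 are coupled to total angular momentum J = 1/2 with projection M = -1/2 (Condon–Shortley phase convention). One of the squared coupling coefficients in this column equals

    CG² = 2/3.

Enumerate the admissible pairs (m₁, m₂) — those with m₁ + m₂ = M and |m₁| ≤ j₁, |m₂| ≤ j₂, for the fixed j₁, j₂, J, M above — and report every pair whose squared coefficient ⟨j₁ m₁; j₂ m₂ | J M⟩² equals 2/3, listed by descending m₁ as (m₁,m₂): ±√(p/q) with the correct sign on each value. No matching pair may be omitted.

(-1,1/2): −√(2/3)

Admissible pairs with m₁+m₂ = M = -1/2: (-1,1/2), (0,-1/2)
  (m₁,m₂)=(0,-1/2): CG² = 1/3, CG = +√(1/3)
  (m₁,m₂)=(-1,1/2): CG² = 2/3, CG = −√(2/3)   ← matches the target
Pairs with CG² = 2/3: (-1,1/2): −√(2/3)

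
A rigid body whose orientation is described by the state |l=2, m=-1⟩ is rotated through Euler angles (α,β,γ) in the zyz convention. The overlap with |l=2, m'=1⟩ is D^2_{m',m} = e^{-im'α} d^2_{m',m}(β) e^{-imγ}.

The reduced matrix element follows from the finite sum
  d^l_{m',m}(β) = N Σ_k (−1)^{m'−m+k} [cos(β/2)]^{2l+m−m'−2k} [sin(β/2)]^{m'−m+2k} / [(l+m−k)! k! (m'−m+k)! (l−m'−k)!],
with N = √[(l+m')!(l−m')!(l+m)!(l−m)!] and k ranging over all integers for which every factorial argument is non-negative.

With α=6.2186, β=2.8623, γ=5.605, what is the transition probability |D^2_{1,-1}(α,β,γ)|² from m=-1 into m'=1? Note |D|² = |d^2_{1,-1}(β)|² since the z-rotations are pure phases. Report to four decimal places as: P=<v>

P=0.8184

D^2_{1,-1}(6.2186,2.8623,5.6050) = e^{-i·1·6.2186}·d^2_{1,-1}(2.8623)·e^{-i·-1·5.6050}. Compute d first:
Half-angle: c=0.139193, s=0.990265. N=√(6·1·1·6)=6.000000
Admissible k: 0..1 (factorial args all ≥0)
  k=0: (−1)^2·6.0000/(2)·0.1392^2·0.9903^2 = +0.056998
  k=1: (−1)^3·6.0000/(6)·0.1392^0·0.9903^4 = -0.961626
d^2_{1,-1}(2.8623) = +0.056998 -0.961626 = -0.904628
|D^2_{1,-1}|² = |d^2_{1,-1}(β)|² = (-0.904628)² = 0.818352 (the z-rotation phases have unit modulus)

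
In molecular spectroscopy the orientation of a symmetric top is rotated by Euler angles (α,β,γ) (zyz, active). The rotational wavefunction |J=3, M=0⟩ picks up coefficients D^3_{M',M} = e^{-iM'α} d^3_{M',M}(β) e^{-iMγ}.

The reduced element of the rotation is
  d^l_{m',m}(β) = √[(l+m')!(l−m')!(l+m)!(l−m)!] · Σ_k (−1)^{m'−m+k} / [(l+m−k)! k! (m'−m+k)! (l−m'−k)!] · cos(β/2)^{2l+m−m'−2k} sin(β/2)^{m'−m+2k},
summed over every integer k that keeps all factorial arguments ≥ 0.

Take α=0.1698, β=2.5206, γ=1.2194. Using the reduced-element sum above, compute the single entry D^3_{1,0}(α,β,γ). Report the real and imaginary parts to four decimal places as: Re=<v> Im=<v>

Re=-0.5730 Im=0.0982

D^3_{1,0}(0.1698,2.5206,1.2194) = e^{-i·1·0.1698}·d^3_{1,0}(2.5206)·e^{-i·0·1.2194}. Compute d first:
With c≡cos(β/2)=0.305531 and s≡sin(β/2)=0.952182, N=[24·2·6·6]^{1/2}=41.569219
k: max(0,(0)−(1))=0 … min(3+(0),3−(1))=2
  k=0: (−1)^1·41.5692/(12)·0.3055^5·0.9522^1 = -0.008782
  k=1: (−1)^2·41.5692/(4)·0.3055^3·0.9522^3 = +0.255881
  k=2: (−1)^3·41.5692/(12)·0.3055^1·0.9522^5 = -0.828412
d^3_{1,0}(2.5206) = -0.008782 +0.255881 -0.828412 = -0.581312
D = (+0.985619-0.168985i)·(-0.581312)·(+1.000000+0.000000i) = -0.572952+0.098233i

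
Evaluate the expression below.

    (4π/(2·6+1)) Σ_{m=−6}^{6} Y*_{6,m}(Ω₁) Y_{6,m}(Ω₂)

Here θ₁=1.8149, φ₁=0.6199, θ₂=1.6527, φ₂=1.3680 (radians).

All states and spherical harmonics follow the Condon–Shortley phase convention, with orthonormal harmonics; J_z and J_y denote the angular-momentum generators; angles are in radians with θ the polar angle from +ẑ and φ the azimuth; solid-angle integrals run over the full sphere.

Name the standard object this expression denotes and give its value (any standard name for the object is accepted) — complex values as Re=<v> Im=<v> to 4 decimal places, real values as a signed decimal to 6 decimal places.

This sum is the spherical-harmonic addition theorem: it equals the Legendre polynomial P_l(cos γ) of the angle γ between the two directions.
Term-by-term m-sum for l=6 (normalisation 4π/13 = 0.966644):
  term(m=-6) = (-0.042373, 0.186170)   from Y*(Ω₁)=(-0.337811, -0.220266), Y(Ω₂)=(-0.164130, -0.444089)
  term(m=-5) = (-0.038691, 0.026408)   from Y*(Ω₁)=(0.347643, -0.014642), Y(Ω₂)=(-0.114293, 0.071150)
  term(m=-4) = (-0.036464, -0.005481)   from Y*(Ω₁)=(0.089188, -0.069504), Y(Ω₂)=(-0.224568, -0.236459)
  term(m=-3) = (-0.032654, -0.040922)   from Y*(Ω₁)=(-0.096611, 0.325048), Y(Ω₂)=(-0.088240, 0.126686)
  term(m=-2) = (0.000398, -0.005332)   from Y*(Ω₁)=(0.006097, 0.017741), Y(Ω₂)=(-0.261893, -0.112457)
  term(m=-1) = (0.038375, -0.035614)   from Y*(Ω₁)=(-0.264249, -0.188610), Y(Ω₂)=(-0.032480, 0.157958)
  term(m=+0) = (-0.001822, 0.000000)   from Y*(Ω₁)=(0.006647, -0.000000), Y(Ω₂)=(-0.274063, 0.000000)
  term(m=+1) = (0.038375, 0.035614)   from Y*(Ω₁)=(0.264249, -0.188610), Y(Ω₂)=(0.032480, 0.157958)
  term(m=+2) = (0.000398, 0.005332)   from Y*(Ω₁)=(0.006097, -0.017741), Y(Ω₂)=(-0.261893, 0.112457)
  term(m=+3) = (-0.032654, 0.040922)   from Y*(Ω₁)=(0.096611, 0.325048), Y(Ω₂)=(0.088240, 0.126686)
  term(m=+4) = (-0.036464, 0.005481)   from Y*(Ω₁)=(0.089188, 0.069504), Y(Ω₂)=(-0.224568, 0.236459)
  term(m=+5) = (-0.038691, -0.026408)   from Y*(Ω₁)=(-0.347643, -0.014642), Y(Ω₂)=(0.114293, 0.071150)
  term(m=+6) = (-0.042373, -0.186170)   from Y*(Ω₁)=(-0.337811, 0.220266), Y(Ω₂)=(-0.164130, 0.444089)
Total Σ_m = (-0.224638, 0.000000). Multiply by 0.966644: (-0.217145, 0.000000). P_6(cos γ) = -0.217145

Legendre polynomial (addition theorem), -0.217145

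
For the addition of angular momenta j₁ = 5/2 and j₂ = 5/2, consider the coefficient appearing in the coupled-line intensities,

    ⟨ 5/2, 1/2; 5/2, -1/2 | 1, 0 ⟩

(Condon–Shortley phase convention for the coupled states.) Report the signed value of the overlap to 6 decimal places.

+0.119523  (= +√(1/70))

triangle: 4!×1!×1!/7! = 24/5040
(j±m)!: 3!×2!×2!×3!×1!×1! = 144
prefactor² = (2J+1)×Δ×N² = 72/35
  k=1: −1/(1!×3!×1!×1!×0!×0!) = -1/6
  k=2: +1/(2!×2!×0!×0!×1!×1!) = 1/4
Σ = 1/12  ⇒  CG² = 72/35×(1/12)² = 1/70
CG = +√(1/70) = +0.119523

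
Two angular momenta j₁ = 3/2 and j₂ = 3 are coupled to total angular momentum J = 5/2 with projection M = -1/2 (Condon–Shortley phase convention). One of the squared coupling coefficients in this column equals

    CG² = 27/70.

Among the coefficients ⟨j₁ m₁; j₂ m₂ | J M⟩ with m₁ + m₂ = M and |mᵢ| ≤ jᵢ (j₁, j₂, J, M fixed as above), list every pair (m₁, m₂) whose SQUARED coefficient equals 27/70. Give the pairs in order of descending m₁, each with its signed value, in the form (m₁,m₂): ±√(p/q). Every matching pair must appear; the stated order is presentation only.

Admissible pairs with m₁+m₂ = M = -1/2: (-3/2,1), (-1/2,0), (1/2,-1), (3/2,-2)
  (m₁,m₂)=(3/2,-2): CG² = 3/7, CG = +√(3/7)
  (m₁,m₂)=(1/2,-1): CG² = 1/70, CG = −√(1/70)
  (m₁,m₂)=(-1/2,0): CG² = 6/35, CG = −√(6/35)
  (m₁,m₂)=(-3/2,1): CG² = 27/70, CG = +√(27/70)   ← matches the target
Pairs with CG² = 27/70: (-3/2,1): +√(27/70)

(-3/2,1): +√(27/70)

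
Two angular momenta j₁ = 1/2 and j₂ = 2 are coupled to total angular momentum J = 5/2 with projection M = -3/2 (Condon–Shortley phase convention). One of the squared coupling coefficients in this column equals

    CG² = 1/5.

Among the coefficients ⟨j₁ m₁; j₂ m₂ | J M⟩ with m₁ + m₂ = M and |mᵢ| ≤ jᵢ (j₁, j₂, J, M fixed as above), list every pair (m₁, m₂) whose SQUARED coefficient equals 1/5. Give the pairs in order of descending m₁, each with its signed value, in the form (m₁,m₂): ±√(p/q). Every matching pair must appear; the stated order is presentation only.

Admissible pairs with m₁+m₂ = M = -3/2: (-1/2,-1), (1/2,-2)
  (m₁,m₂)=(1/2,-2): CG² = 1/5, CG = +√(1/5)   ← matches the target
  (m₁,m₂)=(-1/2,-1): CG² = 4/5, CG = +√(4/5)
Pairs with CG² = 1/5: (1/2,-2): +√(1/5)

(1/2,-2): +√(1/5)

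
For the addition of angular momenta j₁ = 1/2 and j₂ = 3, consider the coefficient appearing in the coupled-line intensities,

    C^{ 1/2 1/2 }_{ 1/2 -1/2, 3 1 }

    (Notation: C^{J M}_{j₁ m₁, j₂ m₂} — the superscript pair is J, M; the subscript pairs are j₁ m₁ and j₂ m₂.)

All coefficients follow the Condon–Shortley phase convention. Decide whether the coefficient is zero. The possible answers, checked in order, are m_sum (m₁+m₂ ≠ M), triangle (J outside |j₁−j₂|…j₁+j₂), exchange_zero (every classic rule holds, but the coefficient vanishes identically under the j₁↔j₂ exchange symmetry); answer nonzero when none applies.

triangle

m-sum: m₁+m₂ = -1/2+1 = 1/2, M = 1/2  ✓
triangle: need |j₁−j₂| ≤ J ≤ j₁+j₂, i.e. J ∈ [5/2, 7/2]; J = 1/2 is outside ✗ ⇒ coefficient is 0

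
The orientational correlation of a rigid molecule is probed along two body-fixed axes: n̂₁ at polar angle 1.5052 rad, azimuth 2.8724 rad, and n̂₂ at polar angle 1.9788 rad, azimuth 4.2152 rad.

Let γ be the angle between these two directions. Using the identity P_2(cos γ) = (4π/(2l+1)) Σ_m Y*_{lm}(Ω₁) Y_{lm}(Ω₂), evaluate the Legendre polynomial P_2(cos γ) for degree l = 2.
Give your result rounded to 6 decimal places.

-0.450849

Summing Y*_{l m}(θ₁,φ₁)·Y_{l m}(θ₂,φ₂) over m ∈ [−2, 2]; prefactor 4π/(2·2+1) = 2.513274:
  m=-2: (0.330206, -0.197211) × (-0.177385, -0.272874) = (-0.112387, -0.055122)  (running Σ = (-0.112387, -0.055122))
  m=-1: (-0.048711, 0.013439) × (0.134201, -0.247302) = (-0.003214, 0.013850)  (running Σ = (-0.115601, -0.041272))
  m=0: (-0.311326, -0.000000) × (-0.166433, 0.000000) = (0.051815, 0.000000)  (running Σ = (-0.063786, -0.041272))
  m=1: (0.048711, 0.013439) × (-0.134201, -0.247302) = (-0.003214, -0.013850)  (running Σ = (-0.067000, -0.055122))
  m=2: (0.330206, 0.197211) × (-0.177385, 0.272874) = (-0.112387, 0.055122)  (running Σ = (-0.179387, 0.000000))
Total Σ_m = (-0.179387, 0.000000). Multiply by 2.513274: (-0.450849, 0.000000). P_2(cos γ) = -0.450849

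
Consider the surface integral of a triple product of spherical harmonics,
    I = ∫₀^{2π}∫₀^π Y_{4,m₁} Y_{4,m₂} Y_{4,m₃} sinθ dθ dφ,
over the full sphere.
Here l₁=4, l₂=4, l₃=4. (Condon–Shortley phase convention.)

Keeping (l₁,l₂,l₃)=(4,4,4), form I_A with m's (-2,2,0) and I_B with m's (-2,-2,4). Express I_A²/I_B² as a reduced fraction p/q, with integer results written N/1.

l's match ⇒ only the (l;m) 3-j factors differ between A and B.
A: triangle coeff Δ(4,4,4) = 1/450450; Σ_t [2,4]: t=2:+1/2304 t=3:−1/216 t=4:+1/384 = -11/6912; (3j)²=11/1638 [(4 4 4; -2 2 0)], sign=-1
B: triangle coeff Δ(4,4,4) = 1/450450; Σ_t [2,2]: t=2:+1/2304 = 1/2304; (3j)²=5/143 [(4 4 4; -2 -2 4)], sign=+1
I_A²/I_B² = (11/1638)/(5/143) = 121/630

121/630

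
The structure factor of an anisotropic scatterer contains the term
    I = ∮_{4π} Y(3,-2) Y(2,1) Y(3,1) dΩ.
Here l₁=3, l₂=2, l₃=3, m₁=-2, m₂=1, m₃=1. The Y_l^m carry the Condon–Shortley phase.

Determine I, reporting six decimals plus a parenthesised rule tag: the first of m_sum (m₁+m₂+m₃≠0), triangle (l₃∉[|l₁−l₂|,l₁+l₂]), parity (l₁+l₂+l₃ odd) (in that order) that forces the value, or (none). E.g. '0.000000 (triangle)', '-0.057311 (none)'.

Rules hold: Σm=0, L=8 even, 1≤3≤5.
N = 7·5·7 = 245
Δ = 2!·4!·2!/9! = 1/3780
Racah Σ t=0..2: t=0:+1/24 t=1:−1/4 t=2:+1/24 = -1/6
⇒ 3j(3 2 3; 0 0 0)² = 4/105, sgn +1
Racah Σ t=1..2: t=1:−1/48 t=2:+1/12 = 1/16
⇒ 3j(3 2 3; -2 1 1)² = 1/28, sgn +1
4πI² = N·(3j₀)²·(3jₘ)² = 1/3
I = +1·√(0.333333/4π) = 0.16286750
No selection rule forces the value: the integral is nonzero (none).

0.162868 (none)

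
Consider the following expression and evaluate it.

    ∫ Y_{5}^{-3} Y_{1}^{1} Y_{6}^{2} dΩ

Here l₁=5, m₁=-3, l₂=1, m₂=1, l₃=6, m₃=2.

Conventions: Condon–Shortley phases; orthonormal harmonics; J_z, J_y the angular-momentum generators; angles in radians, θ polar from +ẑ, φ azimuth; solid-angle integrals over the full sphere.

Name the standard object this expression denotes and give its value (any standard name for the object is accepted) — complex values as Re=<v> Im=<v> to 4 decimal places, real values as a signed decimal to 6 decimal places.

Gaunt coefficient, +0.100084

This is a Gaunt coefficient — the integral of a triple product of spherical harmonics over the sphere.
m-sum 0 ✓  L=12 even ✓  4≤6≤6 ✓
Π(2lᵢ+1) = 11×3×13 = 429
triangle coeff Δ(5,1,6) = 1/858
Σ_t [0,0]: t=0:+1/14400 = 1/14400
(3j)²=6/143 [(5 1 6; 0 0 0)], sign=+1
Σ_t [0,0]: t=0:+1/161280 = 1/161280
(3j)²=1/143 [(5 1 6; -3 1 2)], sign=+1
⇒ 4πI² = 18/143
I = (+1)√(18/143/(4π)) = 0.10008369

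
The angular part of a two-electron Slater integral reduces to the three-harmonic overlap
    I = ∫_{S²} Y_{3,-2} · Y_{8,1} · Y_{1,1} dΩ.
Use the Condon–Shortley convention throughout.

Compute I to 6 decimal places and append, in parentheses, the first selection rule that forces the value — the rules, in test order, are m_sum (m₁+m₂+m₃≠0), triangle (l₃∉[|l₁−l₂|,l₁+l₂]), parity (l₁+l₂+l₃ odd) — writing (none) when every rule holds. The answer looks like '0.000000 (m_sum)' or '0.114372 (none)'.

0.000000 (triangle)

triangle: need 5≤l₃≤11, have 1; I=0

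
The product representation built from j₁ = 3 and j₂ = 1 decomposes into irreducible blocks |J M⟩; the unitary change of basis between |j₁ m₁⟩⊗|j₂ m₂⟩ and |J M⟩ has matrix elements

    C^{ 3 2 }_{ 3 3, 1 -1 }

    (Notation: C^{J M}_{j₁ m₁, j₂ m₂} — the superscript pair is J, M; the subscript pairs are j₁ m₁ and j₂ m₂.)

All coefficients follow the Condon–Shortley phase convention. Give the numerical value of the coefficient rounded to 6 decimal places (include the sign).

√[7·1!5!1!/8! · 6!0!0!2!5!1!] = √(3600)
  +(−1)^0/∏(0,1,0,0,5,1)! = 1/120  (running 1/120)
⟨..|..⟩ = √(3600)·(1/120) = +0.500000

+√(1/4) ≈ +0.500000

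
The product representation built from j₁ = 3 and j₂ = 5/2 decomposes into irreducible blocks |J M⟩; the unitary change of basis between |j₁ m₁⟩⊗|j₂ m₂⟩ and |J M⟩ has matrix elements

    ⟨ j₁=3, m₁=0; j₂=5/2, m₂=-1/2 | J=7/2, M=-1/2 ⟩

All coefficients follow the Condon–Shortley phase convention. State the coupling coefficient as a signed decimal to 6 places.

triangle: 2!*4!*3!/10! = 288/3628800
(j±m)!: 3!*3!*2!*3!*3!*4! = 62208
prefactor² = (2J+1)*Δ*N² = 6912/175
  k=0: +1/(0!*2!*3!*2!*1!*1!) = 1/24
  k=1: −1/(1!*1!*2!*1!*2!*2!) = -1/8
  k=2: +1/(2!*0!*1!*0!*3!*3!) = 1/72
Σ = -5/72  ⇒  CG² = 6912/175*(-5/72)² = 4/21
CG = −√(4/21) = -0.436436

-0.436436  (= −√(4/21))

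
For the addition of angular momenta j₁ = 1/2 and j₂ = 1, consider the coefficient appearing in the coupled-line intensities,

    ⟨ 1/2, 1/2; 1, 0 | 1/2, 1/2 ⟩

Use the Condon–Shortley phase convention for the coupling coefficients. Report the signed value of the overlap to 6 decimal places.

j₁+j₂−J=1  J+j₁−j₂=0  J−j₁+j₂=1  j₁+j₂+J+1=3
(j₁±m₁, j₂±m₂, J±M) = (1,0,1,1,1,0)
P² = 1/3
sum k=0..0:
  [0] +1/1 = 1
S = 1
C² = P²·S² = 1/3 ; C = +0.577350

+√(1/3) = +0.577350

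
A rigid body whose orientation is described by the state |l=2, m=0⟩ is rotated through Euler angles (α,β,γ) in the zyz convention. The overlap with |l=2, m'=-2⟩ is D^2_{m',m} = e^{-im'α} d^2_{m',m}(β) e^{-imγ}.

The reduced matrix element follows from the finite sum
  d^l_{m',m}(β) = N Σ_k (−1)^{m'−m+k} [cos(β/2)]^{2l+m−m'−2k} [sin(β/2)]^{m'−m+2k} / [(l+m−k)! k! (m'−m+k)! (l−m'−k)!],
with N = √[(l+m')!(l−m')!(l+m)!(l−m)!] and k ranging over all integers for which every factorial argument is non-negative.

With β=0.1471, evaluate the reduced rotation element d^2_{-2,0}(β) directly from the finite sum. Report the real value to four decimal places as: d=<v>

d^2_{-2,0}(β=0.1471) via the finite sum:
c=cos(0.147100/2)=0.997296, s=sin(0.147100/2)=0.073484; N=√[1·24·2·2]=9.797959
k: max(0,(0)−(-2))=2 … min(2+(0),2−(-2))=2
  k=2: (−1)^0·9.7980/(4)·0.9973^2·0.0735^2 = +0.013155
d^2_{-2,0}(0.1471) = +0.013155

d=0.0132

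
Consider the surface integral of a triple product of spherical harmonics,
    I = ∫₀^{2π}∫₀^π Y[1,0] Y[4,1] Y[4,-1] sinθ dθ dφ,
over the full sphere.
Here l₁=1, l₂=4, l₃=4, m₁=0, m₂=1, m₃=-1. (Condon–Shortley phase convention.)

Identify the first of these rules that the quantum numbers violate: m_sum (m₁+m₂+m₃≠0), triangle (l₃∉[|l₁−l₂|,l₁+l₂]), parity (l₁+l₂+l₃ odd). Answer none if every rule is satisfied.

Σmᵢ = 0  ✓
l₃∈[|l₁−l₂|,l₁+l₂]=[3,5], have l₃=4  ✓
Σlᵢ = 9 ⇒ odd  ✗

parity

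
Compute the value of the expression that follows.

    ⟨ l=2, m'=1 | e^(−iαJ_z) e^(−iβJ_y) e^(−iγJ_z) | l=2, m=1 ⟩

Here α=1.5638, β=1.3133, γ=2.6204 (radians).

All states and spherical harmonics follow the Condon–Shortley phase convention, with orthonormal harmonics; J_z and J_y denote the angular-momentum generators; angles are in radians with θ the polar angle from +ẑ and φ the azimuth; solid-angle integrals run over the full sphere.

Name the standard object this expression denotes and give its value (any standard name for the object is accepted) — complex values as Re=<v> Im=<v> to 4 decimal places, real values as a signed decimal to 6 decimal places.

This is a Wigner D-matrix element — the rotation-matrix element ⟨l m'| R(α,β,γ) |l m⟩ in the angular-momentum basis.
D^2_{1,1}(1.5638,1.3133,2.6204) = e^{-i·1·1.5638}·d^2_{1,1}(1.3133)·e^{-i·1·2.6204}. Compute d first:
c=cos(1.313300/2)=0.792042, s=sin(1.313300/2)=0.610467; N=√[6·1·6·1]=6.000000
Admissible k: 0..1 (factorial args all ≥0)
  k=0: (−1)^0·6.0000/(6)·0.7920^4·0.6105^0 = +0.393543
  k=1: (−1)^1·6.0000/(2)·0.7920^2·0.6105^2 = -0.701361
d^2_{1,1}(1.3133) = +0.393543 -0.701361 = -0.307818
D = (+0.006996-0.999976i)·(-0.307818)·(-0.867226-0.497915i) = +0.155131-0.265869i

Wigner D-matrix element, Re=0.1551 Im=-0.2659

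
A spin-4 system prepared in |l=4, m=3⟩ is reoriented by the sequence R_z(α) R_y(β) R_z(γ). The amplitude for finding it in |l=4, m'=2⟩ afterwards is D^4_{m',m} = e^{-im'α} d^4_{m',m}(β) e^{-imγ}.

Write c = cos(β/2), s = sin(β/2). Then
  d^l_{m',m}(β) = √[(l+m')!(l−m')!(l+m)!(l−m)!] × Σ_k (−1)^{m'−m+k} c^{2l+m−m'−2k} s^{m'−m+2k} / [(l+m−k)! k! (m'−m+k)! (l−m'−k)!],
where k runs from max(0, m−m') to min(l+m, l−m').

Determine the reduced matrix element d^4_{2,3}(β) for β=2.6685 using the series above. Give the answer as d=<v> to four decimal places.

d^4_{2,3}(β=2.6685) via the finite sum:
With c≡cos(β/2)=0.234347 and s≡sin(β/2)=0.972153, N=[720·2·5040·1]^{1/2}=2693.993318
Admissible k: 1..2 (factorial args all ≥0)
  k=1: (−1)^0·2693.9933/(720)·0.2343^7·0.9722^1 = +0.000141
  k=2: (−1)^1·2693.9933/(240)·0.2343^5·0.9722^3 = -0.007289
d^4_{2,3}(2.6685) = +0.000141 -0.007289 = -0.007148

d=-0.0071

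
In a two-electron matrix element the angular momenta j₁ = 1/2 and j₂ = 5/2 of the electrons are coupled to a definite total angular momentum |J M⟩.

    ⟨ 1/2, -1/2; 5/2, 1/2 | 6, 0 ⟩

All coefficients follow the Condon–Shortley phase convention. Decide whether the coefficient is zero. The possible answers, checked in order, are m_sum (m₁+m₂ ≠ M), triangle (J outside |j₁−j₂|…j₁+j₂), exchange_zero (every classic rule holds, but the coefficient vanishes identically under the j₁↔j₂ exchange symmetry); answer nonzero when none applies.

m-sum: m₁+m₂ = -1/2+1/2 = 0, M = 0  ✓
triangle: need |j₁−j₂| ≤ J ≤ j₁+j₂, i.e. J ∈ [2, 3]; J = 6 is outside ✗ ⇒ coefficient is 0

triangle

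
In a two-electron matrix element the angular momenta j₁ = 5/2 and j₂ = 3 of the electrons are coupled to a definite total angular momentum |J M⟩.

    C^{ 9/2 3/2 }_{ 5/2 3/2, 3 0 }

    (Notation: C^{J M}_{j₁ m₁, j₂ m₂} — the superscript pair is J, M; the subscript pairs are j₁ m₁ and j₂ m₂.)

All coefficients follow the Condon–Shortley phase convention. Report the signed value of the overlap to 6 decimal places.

√[10·1!4!5!/11! · 4!1!3!3!6!3!] = √(207360/77)
  +(−1)^0/∏(0,1,1,3,3,2)! = 1/72  (running 1/72)
  +(−1)^1/∏(1,0,0,2,4,3)! = -1/288  (running 1/96)
⟨..|..⟩ = √(207360/77)·(1/96) = +0.540562

+√(45/154) = +0.540562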